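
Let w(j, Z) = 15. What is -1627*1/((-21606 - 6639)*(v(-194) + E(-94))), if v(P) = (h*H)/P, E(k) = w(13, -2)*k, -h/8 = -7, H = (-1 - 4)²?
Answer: -157819/3882840150 ≈ -4.0645e-5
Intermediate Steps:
H = 25 (H = (-5)² = 25)
h = 56 (h = -8*(-7) = 56)
E(k) = 15*k
v(P) = 1400/P (v(P) = (56*25)/P = 1400/P)
-1627*1/((-21606 - 6639)*(v(-194) + E(-94))) = -1627*1/((-21606 - 6639)*(1400/(-194) + 15*(-94))) = -1627*(-1/(28245*(1400*(-1/194) - 1410))) = -1627*(-1/(28245*(-700/97 - 1410))) = -1627/((-28245*(-137470/97))) = -1627/3882840150/97 = -1627*97/3882840150 = -157819/3882840150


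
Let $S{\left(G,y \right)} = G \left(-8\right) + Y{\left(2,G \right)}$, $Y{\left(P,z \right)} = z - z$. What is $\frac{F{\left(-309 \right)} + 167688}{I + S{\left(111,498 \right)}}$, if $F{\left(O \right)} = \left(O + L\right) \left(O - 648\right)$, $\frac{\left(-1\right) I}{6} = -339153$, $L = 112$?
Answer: $\frac{118739}{678010} \approx 0.17513$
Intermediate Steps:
$Y{\left(P,z \right)} = 0$
$S{\left(G,y \right)} = - 8 G$ ($S{\left(G,y \right)} = G \left(-8\right) + 0 = - 8 G + 0 = - 8 G$)
$I = 2034918$ ($I = \left(-6\right) \left(-339153\right) = 2034918$)
$F{\left(O \right)} = \left(-648 + O\right) \left(112 + O\right)$ ($F{\left(O \right)} = \left(O + 112\right) \left(O - 648\right) = \left(112 + O\right) \left(-648 + O\right) = \left(-648 + O\right) \left(112 + O\right)$)
$\frac{F{\left(-309 \right)} + 167688}{I + S{\left(111,498 \right)}} = \frac{\left(-72576 + \left(-309\right)^{2} - -165624\right) + 167688}{2034918 - 888} = \frac{\left(-72576 + 95481 + 165624\right) + 167688}{2034918 - 888} = \frac{188529 + 167688}{2034030} = 356217 \cdot \frac{1}{2034030} = \frac{118739}{678010}$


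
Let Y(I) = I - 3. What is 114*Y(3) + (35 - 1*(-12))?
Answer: 47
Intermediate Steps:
Y(I) = -3 + I
114*Y(3) + (35 - 1*(-12)) = 114*(-3 + 3) + (35 - 1*(-12)) = 114*0 + (35 + 12) = 0 + 47 = 47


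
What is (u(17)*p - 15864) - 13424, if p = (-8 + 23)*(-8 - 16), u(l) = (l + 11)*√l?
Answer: -29288 - 10080*√17 ≈ -70849.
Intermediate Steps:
u(l) = √l*(11 + l) (u(l) = (11 + l)*√l = √l*(11 + l))
p = -360 (p = 15*(-24) = -360)
(u(17)*p - 15864) - 13424 = ((√17*(11 + 17))*(-360) - 15864) - 13424 = ((√17*28)*(-360) - 15864) - 13424 = ((28*√17)*(-360) - 15864) - 13424 = (-10080*√17 - 15864) - 13424 = (-15864 - 10080*√17) - 13424 = -29288 - 10080*√17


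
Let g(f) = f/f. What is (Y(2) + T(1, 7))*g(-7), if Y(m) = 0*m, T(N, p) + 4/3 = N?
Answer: -⅓ ≈ -0.33333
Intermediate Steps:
g(f) = 1
T(N, p) = -4/3 + N
Y(m) = 0
(Y(2) + T(1, 7))*g(-7) = (0 + (-4/3 + 1))*1 = (0 - ⅓)*1 = -⅓*1 = -⅓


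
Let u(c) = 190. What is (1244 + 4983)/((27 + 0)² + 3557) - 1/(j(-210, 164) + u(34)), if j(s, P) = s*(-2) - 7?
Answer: 3750595/2584458 ≈ 1.4512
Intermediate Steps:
j(s, P) = -7 - 2*s (j(s, P) = -2*s - 7 = -7 - 2*s)
(1244 + 4983)/((27 + 0)² + 3557) - 1/(j(-210, 164) + u(34)) = (1244 + 4983)/((27 + 0)² + 3557) - 1/((-7 - 2*(-210)) + 190) = 6227/(27² + 3557) - 1/((-7 + 420) + 190) = 6227/(729 + 3557) - 1/(413 + 190) = 6227/4286 - 1/603 = 3750595/2584458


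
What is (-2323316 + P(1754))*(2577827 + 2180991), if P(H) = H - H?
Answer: -11056238000488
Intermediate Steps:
P(H) = 0
(-2323316 + P(1754))*(2577827 + 2180991) = (-2323316 + 0)*(2577827 + 2180991) = -2323316*4758818 = -11056238000488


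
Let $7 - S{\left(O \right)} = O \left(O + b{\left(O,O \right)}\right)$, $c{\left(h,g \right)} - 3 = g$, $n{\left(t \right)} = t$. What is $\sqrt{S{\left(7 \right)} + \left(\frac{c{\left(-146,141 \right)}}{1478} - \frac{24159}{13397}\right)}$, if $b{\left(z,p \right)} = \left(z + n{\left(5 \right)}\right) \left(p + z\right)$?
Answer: $\frac{9 i \sqrt{1475958314896573}}{9900383} \approx 34.924 i$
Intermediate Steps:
$c{\left(h,g \right)} = 3 + g$
$b{\left(z,p \right)} = \left(5 + z\right) \left(p + z\right)$ ($b{\left(z,p \right)} = \left(z + 5\right) \left(p + z\right) = \left(5 + z\right) \left(p + z\right)$)
$S{\left(O \right)} = 7 - O \left(2 O^{2} + 11 O\right)$ ($S{\left(O \right)} = 7 - O \left(O + \left(O^{2} + 5 O + 5 O + O O\right)\right) = 7 - O \left(O + \left(O^{2} + 5 O + 5 O + O^{2}\right)\right) = 7 - O \left(O + \left(2 O^{2} + 10 O\right)\right) = 7 - O \left(2 O^{2} + 11 O\right)$)
$\sqrt{S{\left(7 \right)} + \left(\frac{c{\left(-146,141 \right)}}{1478} - \frac{24159}{13397}\right)} = \sqrt{\left(7 - 11 \cdot 7^{2} - 2 \cdot 7^{3}\right) - \left(\frac{24159}{13397} - \frac{3 + 141}{1478}\right)} = \sqrt{\left(7 - 539 - 686\right) + \left(144 \cdot \frac{1}{1478} - \frac{24159}{13397}\right)} = \sqrt{\left(7 - 539 - 686\right) + \left(\frac{72}{739} - \frac{24159}{13397}\right)} = \sqrt{-1218 - \frac{16888917}{9900383}} = \sqrt{- \frac{12075555411}{9900383}} = \frac{9 i \sqrt{1475958314896573}}{9900383}$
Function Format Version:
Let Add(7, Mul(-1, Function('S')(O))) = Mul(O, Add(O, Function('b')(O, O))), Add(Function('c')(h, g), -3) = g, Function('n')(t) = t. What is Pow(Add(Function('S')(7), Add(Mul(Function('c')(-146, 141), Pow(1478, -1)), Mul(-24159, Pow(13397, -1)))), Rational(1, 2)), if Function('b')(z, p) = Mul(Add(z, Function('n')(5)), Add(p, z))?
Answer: Mul(Rational(9, 9900383), I, Pow(1475958314896573, Rational(1, 2))) ≈ Mul(34.924, I)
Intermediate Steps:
Function('c')(h, g) = Add(3, g)
Function('b')(z, p) = Mul(Add(5, z), Add(p, z)) (Function('b')(z, p) = Mul(Add(z, 5), Add(p, z)) = Mul(Add(5, z), Add(p, z)))
Function('S')(O) = Add(7, Mul(-1, O, Add(Mul(2, Pow(O, 2)), Mul(11, O)))) (Function('S')(O) = Add(7, Mul(-1, Mul(O, Add(O, Add(Pow(O, 2), Mul(5, O), Mul(5, O), Mul(O, O)))))) = Add(7, Mul(-1, Mul(O, Add(O, Add(Pow(O, 2), Mul(5, O), Mul(5, O), Pow(O, 2)))))) = Add(7, Mul(-1, Mul(O, Add(O, Add(Mul(2, Pow(O, 2)), Mul(10, O)))))) = Add(7, Mul(-1, Mul(O, Add(Mul(2, Pow(O, 2)), Mul(11, O))))) = Add(7, Mul(-1, O, Add(Mul(2, Pow(O, 2)), Mul(11, O)))))
Pow(Add(Function('S')(7), Add(Mul(Function('c')(-146, 141), Pow(1478, -1)), Mul(-24159, Pow(13397, -1)))), Rational(1, 2)) = Pow(Add(Add(7, Mul(-11, Pow(7, 2)), Mul(-2, Pow(7, 3))), Add(Mul(Add(3, 141), Pow(1478, -1)), Mul(-24159, Pow(13397, -1)))), Rational(1, 2)) = Pow(Add(Add(7, Mul(-11, 49), Mul(-2, 343)), Add(Mul(144, Rational(1, 1478)), Mul(-24159, Rational(1, 13397)))), Rational(1, 2)) = Pow(Add(Add(7, -539, -686), Add(Rational(72, 739), Rational(-24159, 13397))), Rational(1, 2)) = Pow(Add(-1218, Rational(-16888917, 9900383)), Rational(1, 2)) = Pow(Rational(-12075555411, 9900383), Rational(1, 2)) = Mul(Rational(9, 9900383), I, Pow(1475958314896573, Rational(1, 2)))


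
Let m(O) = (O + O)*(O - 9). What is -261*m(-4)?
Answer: -27144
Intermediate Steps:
m(O) = 2*O*(-9 + O) (m(O) = (2*O)*(-9 + O) = 2*O*(-9 + O))
-261*m(-4) = -522*(-4)*(-9 - 4) = -522*(-4)*(-13) = -261*104 = -27144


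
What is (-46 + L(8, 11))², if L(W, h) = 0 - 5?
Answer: 2601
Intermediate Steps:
L(W, h) = -5
(-46 + L(8, 11))² = (-46 - 5)² = (-51)² = 2601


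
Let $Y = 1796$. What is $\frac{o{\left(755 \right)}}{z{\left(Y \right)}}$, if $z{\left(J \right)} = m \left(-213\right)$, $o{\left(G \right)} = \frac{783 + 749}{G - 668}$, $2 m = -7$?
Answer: $\frac{3064}{129717} \approx 0.023621$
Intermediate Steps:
$m = - \frac{7}{2}$ ($m = \frac{1}{2} \left(-7\right) = - \frac{7}{2} \approx -3.5$)
$o{\left(G \right)} = \frac{1532}{-668 + G}$
$z{\left(J \right)} = \frac{1491}{2}$ ($z{\left(J \right)} = \left(- \frac{7}{2}\right) \left(-213\right) = \frac{1491}{2}$)
$\frac{o{\left(755 \right)}}{z{\left(Y \right)}} = \frac{1532 \frac{1}{-668 + 755}}{\frac{1491}{2}} = \frac{1532}{87} \cdot \frac{2}{1491} = \frac{3064}{129717}$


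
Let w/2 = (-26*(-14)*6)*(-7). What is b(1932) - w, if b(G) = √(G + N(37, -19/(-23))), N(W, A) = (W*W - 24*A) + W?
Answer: 30576 + √1755314/23 ≈ 30634.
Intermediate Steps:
N(W, A) = W + W² - 24*A (N(W, A) = (W² - 24*A) + W = W + W² - 24*A)
b(G) = √(31882/23 + G) (b(G) = √(G + (37 + 37² - (-456)/(-23))) = √(G + (37 + 1369 - (-456)*(-1)/23)) = √(G + (37 + 1369 - 24*19/23)) = √(G + (37 + 1369 - 456/23)) = √(G + 31882/23) = √(31882/23 + G))
w = -30576 (w = 2*((-26*(-14)*6)*(-7)) = 2*((364*6)*(-7)) = 2*(2184*(-7)) = 2*(-15288) = -30576)
b(1932) - w = √(733286 + 529*1932)/23 - 1*(-30576) = √(733286 + 1022028)/23 + 30576 = √1755314/23 + 30576 = 30576 + √1755314/23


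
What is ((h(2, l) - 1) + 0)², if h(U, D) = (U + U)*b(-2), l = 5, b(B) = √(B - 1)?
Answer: (1 - 4*I*√3)² ≈ -47.0 - 13.856*I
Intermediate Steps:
b(B) = √(-1 + B)
h(U, D) = 2*I*U*√3 (h(U, D) = (U + U)*√(-1 - 2) = (2*U)*√(-3) = (2*U)*(I*√3) = 2*I*U*√3)
((h(2, l) - 1) + 0)² = ((2*I*2*√3 - 1) + 0)² = ((4*I*√3 - 1) + 0)² = ((-1 + 4*I*√3) + 0)² = (-1 + 4*I*√3)²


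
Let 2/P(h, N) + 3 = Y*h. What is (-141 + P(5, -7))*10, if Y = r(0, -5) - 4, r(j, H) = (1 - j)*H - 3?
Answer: -88850/63 ≈ -1410.3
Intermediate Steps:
r(j, H) = -3 + H*(1 - j) (r(j, H) = H*(1 - j) - 3 = -3 + H*(1 - j))
Y = -12 (Y = (-3 - 5 - 1*(-5)*0) - 4 = (-3 - 5 + 0) - 4 = -8 - 4 = -12)
P(h, N) = 2/(-3 - 12*h)
(-141 + P(5, -7))*10 = (-141 - 2/(3 + 12*5))*10 = (-141 - 2/(3 + 60))*10 = (-141 - 2/63)*10 = -8885/63*10 = -88850/63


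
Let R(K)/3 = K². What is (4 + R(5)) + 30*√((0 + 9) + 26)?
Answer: 79 + 30*√35 ≈ 256.48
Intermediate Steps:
R(K) = 3*K²
(4 + R(5)) + 30*√((0 + 9) + 26) = (4 + 3*5²) + 30*√((0 + 9) + 26) = (4 + 3*25) + 30*√(9 + 26) = (4 + 75) + 30*√35 = 79 + 30*√35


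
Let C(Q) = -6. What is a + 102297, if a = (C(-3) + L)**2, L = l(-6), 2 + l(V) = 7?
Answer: 102298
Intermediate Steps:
l(V) = 5 (l(V) = -2 + 7 = 5)
L = 5
a = 1 (a = (-6 + 5)**2 = (-1)**2 = 1)
a + 102297 = 1 + 102297 = 102298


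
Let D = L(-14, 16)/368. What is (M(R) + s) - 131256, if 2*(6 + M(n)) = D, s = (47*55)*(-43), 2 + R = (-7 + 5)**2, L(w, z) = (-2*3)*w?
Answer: -44604707/184 ≈ -2.4242e+5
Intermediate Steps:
L(w, z) = -6*w
R = 2 (R = -2 + (-7 + 5)**2 = -2 + (-2)**2 = -2 + 4 = 2)
s = -111155 (s = 2585*(-43) = -111155)
D = 21/92 (D = -6*(-14)/368 = 84*(1/368) = 21/92 ≈ 0.22826)
M(n) = -1083/184 (M(n) = -6 + (1/2)*(21/92) = -6 + 21/184 = -1083/184)
(M(R) + s) - 131256 = (-1083/184 - 111155) - 131256 = -20453603/184 - 131256 = -44604707/184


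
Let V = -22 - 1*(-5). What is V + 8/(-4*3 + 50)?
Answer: -319/19 ≈ -16.789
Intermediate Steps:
V = -17 (V = -22 + 5 = -17)
V + 8/(-4*3 + 50) = -17 + 8/(-4*3 + 50) = -17 + 8/(-12 + 50) = -17 + 8/38 = -17 + (1/38)*8 = -17 + 4/19 = -319/19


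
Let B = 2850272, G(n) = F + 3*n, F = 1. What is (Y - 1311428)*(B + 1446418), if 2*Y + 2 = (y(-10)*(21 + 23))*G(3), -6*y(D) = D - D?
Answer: -5634803870010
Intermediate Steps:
y(D) = 0 (y(D) = -(D - D)/6 = -⅙*0 = 0)
G(n) = 1 + 3*n
Y = -1 (Y = -1 + ((0*(21 + 23))*(1 + 3*3))/2 = -1 + ((0*44)*(1 + 9))/2 = -1 + (0*10)/2 = -1 + (½)*0 = -1 + 0 = -1)
(Y - 1311428)*(B + 1446418) = (-1 - 1311428)*(2850272 + 1446418) = -1311429*4296690 = -5634803870010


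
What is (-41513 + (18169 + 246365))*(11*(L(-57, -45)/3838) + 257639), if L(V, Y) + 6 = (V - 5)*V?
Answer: 110267970836545/1919 ≈ 5.7461e+10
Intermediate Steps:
L(V, Y) = -6 + V*(-5 + V) (L(V, Y) = -6 + (V - 5)*V = -6 + (-5 + V)*V = -6 + V*(-5 + V))
(-41513 + (18169 + 246365))*(11*(L(-57, -45)/3838) + 257639) = (-41513 + (18169 + 246365))*(11*((-6 + (-57)**2 - 5*(-57))/3838) + 257639) = (-41513 + 264534)*(11*((-6 + 3249 + 285)*(1/3838)) + 257639) = 223021*(11*(3528*(1/3838)) + 257639) = 223021*(11*(1764/1919) + 257639) = 223021*(19404/1919 + 257639) = 223021*(494428645/1919) = 110267970836545/1919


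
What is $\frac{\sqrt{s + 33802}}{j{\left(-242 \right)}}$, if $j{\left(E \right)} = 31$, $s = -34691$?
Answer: $\frac{i \sqrt{889}}{31} \approx 0.96181 i$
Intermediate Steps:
$\frac{\sqrt{s + 33802}}{j{\left(-242 \right)}} = \frac{\sqrt{-34691 + 33802}}{31} = \sqrt{-889} \cdot \frac{1}{31} = i \sqrt{889} \cdot \frac{1}{31} = \frac{i \sqrt{889}}{31}$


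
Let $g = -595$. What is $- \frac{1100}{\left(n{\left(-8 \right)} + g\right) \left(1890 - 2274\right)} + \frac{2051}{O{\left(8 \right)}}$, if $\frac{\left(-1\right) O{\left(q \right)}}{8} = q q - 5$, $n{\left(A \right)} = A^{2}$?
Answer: $- \frac{221783}{50976} \approx -4.3507$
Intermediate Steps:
$O{\left(q \right)} = 40 - 8 q^{2}$ ($O{\left(q \right)} = - 8 \left(q q - 5\right) = - 8 \left(q^{2} - 5\right) = - 8 \left(-5 + q^{2}\right) = 40 - 8 q^{2}$)
$- \frac{1100}{\left(n{\left(-8 \right)} + g\right) \left(1890 - 2274\right)} + \frac{2051}{O{\left(8 \right)}} = - \frac{1100}{\left(\left(-8\right)^{2} - 595\right) \left(1890 - 2274\right)} + \frac{2051}{40 - 8 \cdot 8^{2}} = - \frac{1100}{\left(64 - 595\right) \left(-384\right)} + \frac{2051}{40 - 512} = - \frac{1100}{\left(-531\right) \left(-384\right)} + \frac{2051}{40 - 512} = - \frac{1100}{203904} + \frac{2051}{-472} = \left(-1100\right) \frac{1}{203904} + 2051 \left(- \frac{1}{472}\right) = - \frac{275}{50976} - \frac{2051}{472} = - \frac{221783}{50976}$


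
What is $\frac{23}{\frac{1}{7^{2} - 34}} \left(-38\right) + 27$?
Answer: $-13083$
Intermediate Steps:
$\frac{23}{\frac{1}{7^{2} - 34}} \left(-38\right) + 27 = \frac{23}{\frac{1}{49 - 34}} \left(-38\right) + 27 = \frac{23}{\frac{1}{15}} \left(-38\right) + 27 = 23 \frac{1}{\frac{1}{15}} \left(-38\right) + 27 = 23 \cdot 15 \left(-38\right) + 27 = 345 \left(-38\right) + 27 = -13110 + 27 = -13083$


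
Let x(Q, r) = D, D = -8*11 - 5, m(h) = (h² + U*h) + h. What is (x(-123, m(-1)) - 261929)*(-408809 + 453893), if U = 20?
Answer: -11812999848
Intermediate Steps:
m(h) = h² + 21*h (m(h) = (h² + 20*h) + h = h² + 21*h)
D = -93 (D = -88 - 5 = -93)
x(Q, r) = -93
(x(-123, m(-1)) - 261929)*(-408809 + 453893) = (-93 - 261929)*(-408809 + 453893) = -262022*45084 = -11812999848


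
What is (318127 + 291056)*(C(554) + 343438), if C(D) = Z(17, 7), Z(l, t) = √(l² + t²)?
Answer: 209216591154 + 7919379*√2 ≈ 2.0923e+11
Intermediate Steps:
C(D) = 13*√2 (C(D) = √(17² + 7²) = √(289 + 49) = √338 = 13*√2)
(318127 + 291056)*(C(554) + 343438) = (318127 + 291056)*(13*√2 + 343438) = 609183*(343438 + 13*√2) = 209216591154 + 7919379*√2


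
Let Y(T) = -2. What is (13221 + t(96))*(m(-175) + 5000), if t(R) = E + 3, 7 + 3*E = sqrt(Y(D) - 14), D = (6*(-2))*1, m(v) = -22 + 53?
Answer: 66518205 + 6708*I ≈ 6.6518e+7 + 6708.0*I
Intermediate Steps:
m(v) = 31
D = -12 (D = -12*1 = -12)
E = -7/3 + 4*I/3 (E = -7/3 + sqrt(-2 - 14)/3 = -7/3 + sqrt(-16)/3 = -7/3 + (4*I)/3 = -7/3 + 4*I/3 ≈ -2.3333 + 1.3333*I)
t(R) = 2/3 + 4*I/3 (t(R) = (-7/3 + 4*I/3) + 3 = 2/3 + 4*I/3)
(13221 + t(96))*(m(-175) + 5000) = (13221 + (2/3 + 4*I/3))*(31 + 5000) = (39665/3 + 4*I/3)*5031 = 66518205 + 6708*I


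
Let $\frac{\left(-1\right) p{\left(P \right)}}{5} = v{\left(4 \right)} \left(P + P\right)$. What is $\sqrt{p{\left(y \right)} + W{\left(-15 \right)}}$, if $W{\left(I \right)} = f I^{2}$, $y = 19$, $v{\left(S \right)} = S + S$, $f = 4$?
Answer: $2 i \sqrt{155} \approx 24.9 i$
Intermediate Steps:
$v{\left(S \right)} = 2 S$
$p{\left(P \right)} = - 80 P$ ($p{\left(P \right)} = - 5 \cdot 2 \cdot 4 \left(P + P\right) = - 5 \cdot 8 \cdot 2 P = - 5 \cdot 16 P = - 80 P$)
$W{\left(I \right)} = 4 I^{2}$
$\sqrt{p{\left(y \right)} + W{\left(-15 \right)}} = \sqrt{\left(-80\right) 19 + 4 \left(-15\right)^{2}} = \sqrt{-1520 + 4 \cdot 225} = \sqrt{-1520 + 900} = \sqrt{-620} = 2 i \sqrt{155}$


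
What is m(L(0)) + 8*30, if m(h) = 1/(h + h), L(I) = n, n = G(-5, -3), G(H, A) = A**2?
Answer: 4321/18 ≈ 240.06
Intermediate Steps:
n = 9 (n = (-3)**2 = 9)
L(I) = 9
m(h) = 1/(2*h)
m(L(0)) + 8*30 = (1/2)/9 + 8*30 = (1/2)*(1/9) + 240 = 1/18 + 240 = 4321/18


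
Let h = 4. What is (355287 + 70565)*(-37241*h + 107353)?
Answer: -17720127572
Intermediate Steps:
(355287 + 70565)*(-37241*h + 107353) = (355287 + 70565)*(-37241*4 + 107353) = 425852*(-148964 + 107353) = 425852*(-41611) = -17720127572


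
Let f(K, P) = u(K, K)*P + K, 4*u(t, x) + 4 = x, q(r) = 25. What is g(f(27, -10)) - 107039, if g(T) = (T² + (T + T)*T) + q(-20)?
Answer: -416893/4 ≈ -1.0422e+5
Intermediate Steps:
u(t, x) = -1 + x/4
f(K, P) = K + P*(-1 + K/4) (f(K, P) = (-1 + K/4)*P + K = P*(-1 + K/4) + K = K + P*(-1 + K/4))
g(T) = 25 + 3*T² (g(T) = (T² + (T + T)*T) + 25 = (T² + (2*T)*T) + 25 = (T² + 2*T²) + 25 = 3*T² + 25 = 25 + 3*T²)
g(f(27, -10)) - 107039 = (25 + 3*(27 - 1*(-10) + (¼)*27*(-10))²) - 107039 = (25 + 3*(27 + 10 - 135/2)²) - 107039 = (25 + 3*(-61/2)²) - 107039 = (25 + 3*(3721/4)) - 107039 = (25 + 11163/4) - 107039 = 11263/4 - 107039 = -416893/4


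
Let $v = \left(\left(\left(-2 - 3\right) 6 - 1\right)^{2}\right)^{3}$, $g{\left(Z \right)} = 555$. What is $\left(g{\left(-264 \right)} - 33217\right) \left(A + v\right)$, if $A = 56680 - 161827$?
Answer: $-28984210917508$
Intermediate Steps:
$A = -105147$ ($A = 56680 - 161827 = -105147$)
$v = 887503681$ ($v = \left(\left(\left(-5\right) 6 - 1\right)^{2}\right)^{3} = \left(\left(-30 - 1\right)^{2}\right)^{3} = \left(\left(-31\right)^{2}\right)^{3} = 961^{3} = 887503681$)
$\left(g{\left(-264 \right)} - 33217\right) \left(A + v\right) = \left(555 - 33217\right) \left(-105147 + 887503681\right) = \left(-32662\right) 887398534 = -28984210917508$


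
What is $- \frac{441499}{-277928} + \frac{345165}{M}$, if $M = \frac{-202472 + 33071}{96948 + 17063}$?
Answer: $- \frac{3645705505502407}{15693760376} \approx -2.323 \cdot 10^{5}$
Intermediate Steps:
$M = - \frac{169401}{114011} \approx -1.4858$
$- \frac{441499}{-277928} + \frac{345165}{M} = - \frac{441499}{-277928} + \frac{345165}{- \frac{169401}{114011}} = \left(-441499\right) \left(- \frac{1}{277928}\right) + 345165 \left(- \frac{114011}{169401}\right) = \frac{441499}{277928} - \frac{13117535605}{56467} = - \frac{3645705505502407}{15693760376}$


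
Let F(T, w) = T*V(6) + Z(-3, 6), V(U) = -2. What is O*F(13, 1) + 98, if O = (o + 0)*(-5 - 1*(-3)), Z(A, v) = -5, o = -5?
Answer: -212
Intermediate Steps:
F(T, w) = -5 - 2*T (F(T, w) = T*(-2) - 5 = -2*T - 5 = -5 - 2*T)
O = 10 (O = (-5 + 0)*(-5 - 1*(-3)) = -5*(-5 + 3) = -5*(-2) = 10)
O*F(13, 1) + 98 = 10*(-5 - 2*13) + 98 = 10*(-5 - 26) + 98 = 10*(-31) + 98 = -310 + 98 = -212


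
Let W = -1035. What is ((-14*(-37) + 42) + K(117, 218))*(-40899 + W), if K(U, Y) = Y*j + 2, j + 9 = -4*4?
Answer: 204973392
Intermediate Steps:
j = -25 (j = -9 - 4*4 = -9 - 16 = -25)
K(U, Y) = 2 - 25*Y (K(U, Y) = Y*(-25) + 2 = -25*Y + 2 = 2 - 25*Y)
((-14*(-37) + 42) + K(117, 218))*(-40899 + W) = ((-14*(-37) + 42) + (2 - 25*218))*(-40899 - 1035) = ((518 + 42) + (2 - 5450))*(-41934) = (560 - 5448)*(-41934) = -4888*(-41934) = 204973392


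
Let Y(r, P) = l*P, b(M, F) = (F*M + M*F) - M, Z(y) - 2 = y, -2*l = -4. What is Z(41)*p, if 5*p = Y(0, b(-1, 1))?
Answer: -86/5 ≈ -17.200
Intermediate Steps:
l = 2 (l = -½*(-4) = 2)
Z(y) = 2 + y
b(M, F) = -M + 2*F*M (b(M, F) = (F*M + F*M) - M = 2*F*M - M = -M + 2*F*M)
Y(r, P) = 2*P
p = -⅖ (p = (2*(-(-1 + 2*1)))/5 = (2*(-(-1 + 2)))/5 = (2*(-1*1))/5 = (2*(-1))/5 = (⅕)*(-2) = -⅖ ≈ -0.40000)
Z(41)*p = (2 + 41)*(-⅖) = 43*(-⅖) = -86/5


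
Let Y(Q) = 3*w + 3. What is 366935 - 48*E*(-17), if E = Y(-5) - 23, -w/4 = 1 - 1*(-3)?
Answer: 311447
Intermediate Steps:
w = -16 (w = -4*(1 - 1*(-3)) = -4*(1 + 3) = -4*4 = -16)
Y(Q) = -45 (Y(Q) = 3*(-16) + 3 = -48 + 3 = -45)
E = -68 (E = -45 - 23 = -68)
366935 - 48*E*(-17) = 366935 - 48*(-68)*(-17) = 366935 - (-3264)*(-17) = 366935 - 1*55488 = 366935 - 55488 = 311447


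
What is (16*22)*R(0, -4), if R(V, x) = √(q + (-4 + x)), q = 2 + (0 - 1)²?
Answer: 352*I*√5 ≈ 787.1*I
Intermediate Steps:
q = 3 (q = 2 + (-1)² = 2 + 1 = 3)
R(V, x) = √(-1 + x) (R(V, x) = √(3 + (-4 + x)) = √(-1 + x))
(16*22)*R(0, -4) = (16*22)*√(-1 - 4) = 352*√(-5) = 352*(I*√5) = 352*I*√5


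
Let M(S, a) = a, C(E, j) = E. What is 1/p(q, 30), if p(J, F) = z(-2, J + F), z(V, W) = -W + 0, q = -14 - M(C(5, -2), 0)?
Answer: -1/16 ≈ -0.062500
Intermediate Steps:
q = -14 (q = -14 - 1*0 = -14 + 0 = -14)
z(V, W) = -W
p(J, F) = -F - J (p(J, F) = -(J + F) = -(F + J) = -F - J)
1/p(q, 30) = 1/(-1*30 - 1*(-14)) = 1/(-30 + 14) = 1/(-16) = -1/16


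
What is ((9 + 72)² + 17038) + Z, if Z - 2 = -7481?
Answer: 16120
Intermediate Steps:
Z = -7479 (Z = 2 - 7481 = -7479)
((9 + 72)² + 17038) + Z = ((9 + 72)² + 17038) - 7479 = (81² + 17038) - 7479 = (6561 + 17038) - 7479 = 23599 - 7479 = 16120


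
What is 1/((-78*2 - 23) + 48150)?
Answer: 1/47971 ≈ 2.0846e-5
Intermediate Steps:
1/((-78*2 - 23) + 48150) = 1/((-156 - 23) + 48150) = 1/(-179 + 48150) = 1/47971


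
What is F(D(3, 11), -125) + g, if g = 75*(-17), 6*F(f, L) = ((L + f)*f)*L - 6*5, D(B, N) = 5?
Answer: 11220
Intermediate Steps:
F(f, L) = -5 + L*f*(L + f)/6 (F(f, L) = (((L + f)*f)*L - 6*5)/6 = ((f*(L + f))*L - 30)/6 = (L*f*(L + f) - 30)/6 = (-30 + L*f*(L + f))/6 = -5 + L*f*(L + f)/6)
g = -1275
F(D(3, 11), -125) + g = (-5 + (1/6)*(-125)*5**2 + (1/6)*5*(-125)**2) - 1275 = (-5 + (1/6)*(-125)*25 + (1/6)*5*15625) - 1275 = (-5 - 3125/6 + 78125/6) - 1275 = 12495 - 1275 = 11220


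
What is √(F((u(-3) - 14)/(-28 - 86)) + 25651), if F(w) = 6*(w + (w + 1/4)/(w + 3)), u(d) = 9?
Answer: √1115025282021/6593 ≈ 160.16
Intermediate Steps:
F(w) = 6*w + 6*(¼ + w)/(3 + w) (F(w) = 6*(w + (w + ¼)/(3 + w)) = 6*(w + (¼ + w)/(3 + w)) = 6*w + 6*(¼ + w)/(3 + w))
√(F((u(-3) - 14)/(-28 - 86)) + 25651) = √(3*(1 + 4*((9 - 14)/(-28 - 86))² + 16*((9 - 14)/(-28 - 86)))/(2*(3 + (9 - 14)/(-28 - 86))) + 25651) = √(3*(1 + 4*(-5/(-114))² + 16*(-5/(-114)))/(2*(3 - 5/(-114))) + 25651) = √(3*(1 + 4*(-5*(-1/114))² + 16*(-5*(-1/114)))/(2*(3 - 5*(-1/114))) + 25651) = √(3*(1 + 4*(5/114)² + 16*(5/114))/(2*(3 + 5/114)) + 25651) = √(3*(1 + 4*(25/12996) + 40/57)/(2*(347/114)) + 25651) = √((3/2)*(114/347)*(1 + 25/3249 + 40/57) + 25651) = √((3/2)*(114/347)*(5554/3249) + 25651) = √(5554/6593 + 25651) = √(169122597/6593) = √1115025282021/6593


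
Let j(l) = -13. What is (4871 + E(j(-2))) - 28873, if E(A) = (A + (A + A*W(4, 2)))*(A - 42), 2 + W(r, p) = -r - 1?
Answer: -27577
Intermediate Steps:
W(r, p) = -3 - r (W(r, p) = -2 + (-r - 1) = -2 + (-1 - r) = -3 - r)
E(A) = -5*A*(-42 + A) (E(A) = (A + (A + A*(-3 - 1*4)))*(A - 42) = (A + (A + A*(-3 - 4)))*(-42 + A) = (A + (A + A*(-7)))*(-42 + A) = (A + (A - 7*A))*(-42 + A) = (A - 6*A)*(-42 + A) = (-5*A)*(-42 + A) = -5*A*(-42 + A))
(4871 + E(j(-2))) - 28873 = (4871 + 5*(-13)*(42 - 1*(-13))) - 28873 = (4871 + 5*(-13)*(42 + 13)) - 28873 = (4871 + 5*(-13)*55) - 28873 = (4871 - 3575) - 28873 = 1296 - 28873 = -27577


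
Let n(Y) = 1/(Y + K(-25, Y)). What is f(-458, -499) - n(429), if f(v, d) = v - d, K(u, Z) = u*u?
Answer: 43213/1054 ≈ 40.999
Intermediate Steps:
K(u, Z) = u**2
n(Y) = 1/(625 + Y) (n(Y) = 1/(Y + (-25)**2) = 1/(Y + 625) = 1/(625 + Y))
f(-458, -499) - n(429) = (-458 - 1*(-499)) - 1/(625 + 429) = (-458 + 499) - 1/1054 = 41 - 1*1/1054 = 41 - 1/1054 = 43213/1054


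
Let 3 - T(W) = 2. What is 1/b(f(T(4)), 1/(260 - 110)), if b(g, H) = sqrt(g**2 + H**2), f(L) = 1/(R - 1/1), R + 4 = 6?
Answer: 150*sqrt(22501)/22501 ≈ 0.99998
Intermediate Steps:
R = 2 (R = -4 + 6 = 2)
T(W) = 1 (T(W) = 3 - 1*2 = 3 - 2 = 1)
f(L) = 1 (f(L) = 1/(2 - 1/1) = 1/(2 - 1*1) = 1/(2 - 1) = 1/1 = 1)
b(g, H) = sqrt(H**2 + g**2)
1/b(f(T(4)), 1/(260 - 110)) = 1/(sqrt((1/(260 - 110))**2 + 1**2)) = 1/(sqrt((1/150)**2 + 1)) = 1/(sqrt(1/22500 + 1)) = 1/(sqrt(22501/22500)) = 1/(sqrt(22501)/150) = 150*sqrt(22501)/22501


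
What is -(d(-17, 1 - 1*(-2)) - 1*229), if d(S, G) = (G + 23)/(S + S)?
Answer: 3906/17 ≈ 229.76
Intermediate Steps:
d(S, G) = (23 + G)/(2*S) (d(S, G) = (23 + G)/((2*S)) = (23 + G)*(1/(2*S)) = (23 + G)/(2*S))
-(d(-17, 1 - 1*(-2)) - 1*229) = -((½)*(23 + (1 - 1*(-2)))/(-17) - 1*229) = -((½)*(-1/17)*(23 + (1 + 2)) - 229) = -((½)*(-1/17)*(23 + 3) - 229) = -((½)*(-1/17)*26 - 229) = -(-13/17 - 229) = -1*(-3906/17) = 3906/17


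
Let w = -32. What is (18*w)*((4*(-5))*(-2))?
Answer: -23040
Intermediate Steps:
(18*w)*((4*(-5))*(-2)) = (18*(-32))*((4*(-5))*(-2)) = -(-11520)*(-2) = -576*40 = -23040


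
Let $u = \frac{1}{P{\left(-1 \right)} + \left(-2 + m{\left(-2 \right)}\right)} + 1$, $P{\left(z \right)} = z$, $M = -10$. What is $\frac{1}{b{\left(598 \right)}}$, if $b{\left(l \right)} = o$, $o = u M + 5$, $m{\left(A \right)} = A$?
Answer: $- \frac{1}{3} \approx -0.33333$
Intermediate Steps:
$u = \frac{4}{5}$ ($u = \frac{1}{-1 - 4} + 1 = \frac{1}{-5} + 1 = - \frac{1}{5} + 1 = \frac{4}{5} \approx 0.8$)
$o = -3$ ($o = \frac{4}{5} \left(-10\right) + 5 = -8 + 5 = -3$)
$b{\left(l \right)} = -3$
$\frac{1}{b{\left(598 \right)}} = \frac{1}{-3} = - \frac{1}{3}$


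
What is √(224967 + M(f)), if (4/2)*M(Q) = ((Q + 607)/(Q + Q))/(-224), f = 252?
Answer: √101591496010/672 ≈ 474.31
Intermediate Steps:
M(Q) = -(607 + Q)/(896*Q) (M(Q) = (((Q + 607)/(Q + Q))/(-224))/2 = (((607 + Q)/((2*Q)))*(-1/224))/2 = (((607 + Q)*(1/(2*Q)))*(-1/224))/2 = (((607 + Q)/(2*Q))*(-1/224))/2 = (-(607 + Q)/(448*Q))/2 = -(607 + Q)/(896*Q))
√(224967 + M(f)) = √(224967 + (1/896)*(-607 - 1*252)/252) = √(224967 + (1/896)*(1/252)*(-607 - 252)) = √(224967 + (1/896)*(1/252)*(-859)) = √(224967 - 859/225792) = √(50795748005/225792) = √101591496010/672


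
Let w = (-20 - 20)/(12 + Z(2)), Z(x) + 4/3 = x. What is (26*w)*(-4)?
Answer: 6240/19 ≈ 328.42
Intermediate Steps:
Z(x) = -4/3 + x
w = -60/19 (w = (-20 - 20)/(12 + (-4/3 + 2)) = -40/(12 + ⅔) = -40/38/3 = -40*3/38 = -60/19 ≈ -3.1579)
(26*w)*(-4) = (26*(-60/19))*(-4) = -1560/19*(-4) = 6240/19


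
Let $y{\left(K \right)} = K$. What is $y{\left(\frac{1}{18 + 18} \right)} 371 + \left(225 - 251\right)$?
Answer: $- \frac{565}{36} \approx -15.694$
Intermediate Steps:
$y{\left(\frac{1}{18 + 18} \right)} 371 + \left(225 - 251\right) = \frac{1}{18 + 18} \cdot 371 + \left(225 - 251\right) = \frac{1}{36} \cdot 371 + \left(225 - 251\right) = \frac{1}{36} \cdot 371 - 26 = \frac{371}{36} - 26 = - \frac{565}{36}$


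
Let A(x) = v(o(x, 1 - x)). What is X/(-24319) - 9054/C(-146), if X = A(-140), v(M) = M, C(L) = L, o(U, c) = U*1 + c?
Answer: 110092040/1775287 ≈ 62.014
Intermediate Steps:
o(U, c) = U + c
A(x) = 1 (A(x) = x + (1 - x) = 1)
X = 1
X/(-24319) - 9054/C(-146) = 1/(-24319) - 9054/(-146) = 1*(-1/24319) - 9054*(-1/146) = -1/24319 + 4527/73 = 110092040/1775287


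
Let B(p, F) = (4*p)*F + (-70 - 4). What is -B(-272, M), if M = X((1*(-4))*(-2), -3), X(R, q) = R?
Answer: 8778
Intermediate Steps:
M = 8 (M = (1*(-4))*(-2) = -4*(-2) = 8)
B(p, F) = -74 + 4*F*p (B(p, F) = 4*F*p - 74 = -74 + 4*F*p)
-B(-272, M) = -(-74 + 4*8*(-272)) = -(-74 - 8704) = -1*(-8778) = 8778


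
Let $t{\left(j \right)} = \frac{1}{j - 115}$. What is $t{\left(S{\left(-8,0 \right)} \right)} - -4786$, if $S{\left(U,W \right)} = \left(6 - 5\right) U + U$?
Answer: $\frac{626965}{131} \approx 4786.0$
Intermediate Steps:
$S{\left(U,W \right)} = 2 U$ ($S{\left(U,W \right)} = \left(6 - 5\right) U + U = 1 U + U = U + U = 2 U$)
$t{\left(j \right)} = \frac{1}{-115 + j}$
$t{\left(S{\left(-8,0 \right)} \right)} - -4786 = \frac{1}{-115 + 2 \left(-8\right)} - -4786 = \frac{1}{-115 - 16} + 4786 = \frac{1}{-131} + 4786 = - \frac{1}{131} + 4786 = \frac{626965}{131}$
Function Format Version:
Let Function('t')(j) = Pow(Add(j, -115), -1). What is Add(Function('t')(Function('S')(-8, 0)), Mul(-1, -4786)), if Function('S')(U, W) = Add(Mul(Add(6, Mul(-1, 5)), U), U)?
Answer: Rational(626965, 131) ≈ 4786.0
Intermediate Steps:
Function('S')(U, W) = Mul(2, U) (Function('S')(U, W) = Add(Mul(Add(6, -5), U), U) = Add(Mul(1, U), U) = Add(U, U) = Mul(2, U))
Function('t')(j) = Pow(Add(-115, j), -1)
Add(Function('t')(Function('S')(-8, 0)), Mul(-1, -4786)) = Add(Pow(Add(-115, Mul(2, -8)), -1), Mul(-1, -4786)) = Add(Pow(Add(-115, -16), -1), 4786) = Add(Pow(-131, -1), 4786) = Add(Rational(-1, 131), 4786) = Rational(626965, 131)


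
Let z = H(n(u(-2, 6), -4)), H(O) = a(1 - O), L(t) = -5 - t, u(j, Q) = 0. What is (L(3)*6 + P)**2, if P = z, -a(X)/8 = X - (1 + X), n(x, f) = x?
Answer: 1600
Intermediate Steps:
a(X) = 8 (a(X) = -8*(X - (1 + X)) = -8*(X + (-1 - X)) = -8*(-1) = 8)
H(O) = 8
z = 8
P = 8
(L(3)*6 + P)**2 = ((-5 - 1*3)*6 + 8)**2 = ((-5 - 3)*6 + 8)**2 = (-8*6 + 8)**2 = (-48 + 8)**2 = (-40)**2 = 1600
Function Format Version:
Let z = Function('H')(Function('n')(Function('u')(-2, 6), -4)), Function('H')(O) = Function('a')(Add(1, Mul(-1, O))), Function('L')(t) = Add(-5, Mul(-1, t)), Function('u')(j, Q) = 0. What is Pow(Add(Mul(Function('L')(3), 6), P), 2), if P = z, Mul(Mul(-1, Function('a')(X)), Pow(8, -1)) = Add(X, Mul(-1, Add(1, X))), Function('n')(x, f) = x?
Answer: 1600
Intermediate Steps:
Function('a')(X) = 8 (Function('a')(X) = Mul(-8, Add(X, Mul(-1, Add(1, X)))) = Mul(-8, Add(X, Add(-1, Mul(-1, X)))) = Mul(-8, -1) = 8)
Function('H')(O) = 8
z = 8
P = 8
Pow(Add(Mul(Function('L')(3), 6), P), 2) = Pow(Add(Mul(Add(-5, Mul(-1, 3)), 6), 8), 2) = Pow(Add(Mul(Add(-5, -3), 6), 8), 2) = Pow(Add(Mul(-8, 6), 8), 2) = Pow(Add(-48, 8), 2) = Pow(-40, 2) = 1600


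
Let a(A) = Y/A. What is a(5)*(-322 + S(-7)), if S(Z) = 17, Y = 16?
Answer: -976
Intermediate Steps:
a(A) = 16/A
a(5)*(-322 + S(-7)) = (16/5)*(-322 + 17) = (16*(⅕))*(-305) = (16/5)*(-305) = -976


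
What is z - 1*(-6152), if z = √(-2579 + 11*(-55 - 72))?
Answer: 6152 + 2*I*√994 ≈ 6152.0 + 63.056*I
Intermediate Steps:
z = 2*I*√994 (z = √(-2579 + 11*(-127)) = √(-2579 - 1397) = √(-3976) = 2*I*√994 ≈ 63.056*I)
z - 1*(-6152) = 2*I*√994 - 1*(-6152) = 2*I*√994 + 6152 = 6152 + 2*I*√994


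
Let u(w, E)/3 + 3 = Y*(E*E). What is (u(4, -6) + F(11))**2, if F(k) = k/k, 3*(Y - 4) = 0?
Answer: 179776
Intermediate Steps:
Y = 4 (Y = 4 + (1/3)*0 = 4 + 0 = 4)
u(w, E) = -9 + 12*E**2 (u(w, E) = -9 + 3*(4*(E*E)) = -9 + 3*(4*E**2) = -9 + 12*E**2)
F(k) = 1
(u(4, -6) + F(11))**2 = ((-9 + 12*(-6)**2) + 1)**2 = ((-9 + 12*36) + 1)**2 = ((-9 + 432) + 1)**2 = (423 + 1)**2 = 424**2 = 179776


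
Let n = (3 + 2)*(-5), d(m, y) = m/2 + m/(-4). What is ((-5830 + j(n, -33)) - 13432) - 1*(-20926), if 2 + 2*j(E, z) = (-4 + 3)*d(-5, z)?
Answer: 13309/8 ≈ 1663.6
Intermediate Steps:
d(m, y) = m/4 (d(m, y) = m*(1/2) + m*(-1/4) = m/2 - m/4 = m/4)
n = -25 (n = 5*(-5) = -25)
j(E, z) = -3/8 (j(E, z) = -1 + ((-4 + 3)*((1/4)*(-5)))/2 = -1 + (-1*(-5/4))/2 = -1 + (1/2)*(5/4) = -1 + 5/8 = -3/8)
((-5830 + j(n, -33)) - 13432) - 1*(-20926) = ((-5830 - 3/8) - 13432) - 1*(-20926) = (-46643/8 - 13432) + 20926 = -154099/8 + 20926 = 13309/8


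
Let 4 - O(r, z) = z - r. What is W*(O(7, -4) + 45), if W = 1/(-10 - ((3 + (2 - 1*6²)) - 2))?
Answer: 60/23 ≈ 2.6087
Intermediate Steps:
O(r, z) = 4 + r - z (O(r, z) = 4 - (z - r) = 4 + (r - z) = 4 + r - z)
W = 1/23 (W = 1/(-10 - ((3 + (2 - 1*36)) - 2)) = 1/(-10 - ((3 + (2 - 36)) - 2)) = 1/(-10 - ((3 - 34) - 2)) = 1/(-10 - (-31 - 2)) = 1/(-10 - 1*(-33)) = 1/(-10 + 33) = 1/23 ≈ 0.043478)
W*(O(7, -4) + 45) = ((4 + 7 - 1*(-4)) + 45)/23 = ((4 + 7 + 4) + 45)/23 = (15 + 45)/23 = (1/23)*60 = 60/23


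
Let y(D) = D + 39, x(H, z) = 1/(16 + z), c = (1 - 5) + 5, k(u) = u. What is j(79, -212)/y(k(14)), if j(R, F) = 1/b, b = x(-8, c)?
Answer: 17/53 ≈ 0.32075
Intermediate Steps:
c = 1 (c = -4 + 5 = 1)
b = 1/17 (b = 1/(16 + 1) = 1/17 ≈ 0.058824)
y(D) = 39 + D
j(R, F) = 17 (j(R, F) = 1/(1/17) = 17)
j(79, -212)/y(k(14)) = 17/(39 + 14) = 17/53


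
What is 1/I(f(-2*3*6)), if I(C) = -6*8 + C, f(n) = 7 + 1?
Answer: -1/40 ≈ -0.025000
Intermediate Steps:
f(n) = 8
I(C) = -48 + C
1/I(f(-2*3*6)) = 1/(-48 + 8) = 1/(-40) = -1/40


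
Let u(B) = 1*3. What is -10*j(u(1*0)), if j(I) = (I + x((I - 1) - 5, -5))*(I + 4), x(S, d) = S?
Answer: 0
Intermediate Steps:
u(B) = 3
j(I) = (-6 + 2*I)*(4 + I) (j(I) = (I + ((I - 1) - 5))*(I + 4) = (I + ((-1 + I) - 5))*(4 + I) = (I + (-6 + I))*(4 + I) = (-6 + 2*I)*(4 + I))
-10*j(u(1*0)) = -10*(-24 + 2*3 + 2*3²) = -10*(-24 + 6 + 2*9) = -10*(-24 + 6 + 18) = -10*0 = 0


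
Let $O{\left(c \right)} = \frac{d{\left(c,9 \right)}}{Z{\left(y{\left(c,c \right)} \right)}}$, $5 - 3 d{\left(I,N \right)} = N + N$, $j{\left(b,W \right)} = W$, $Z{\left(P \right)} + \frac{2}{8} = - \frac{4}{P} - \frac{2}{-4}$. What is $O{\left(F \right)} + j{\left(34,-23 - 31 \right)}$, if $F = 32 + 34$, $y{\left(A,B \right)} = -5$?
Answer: $- \frac{3662}{63} \approx -58.127$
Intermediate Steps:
$Z{\left(P \right)} = \frac{1}{4} - \frac{4}{P}$ ($Z{\left(P \right)} = - \frac{1}{4} - \left(- \frac{1}{2} + \frac{4}{P}\right) = - \frac{1}{4} + \left(- \frac{4}{P} + \frac{1}{2}\right) = - \frac{1}{4} + \left(\frac{1}{2} - \frac{4}{P}\right) = \frac{1}{4} - \frac{4}{P}$)
$d{\left(I,N \right)} = \frac{5}{3} - \frac{2 N}{3}$ ($d{\left(I,N \right)} = \frac{5}{3} - \frac{N + N}{3} = \frac{5}{3} - \frac{2 N}{3}$)
$F = 66$
$O{\left(c \right)} = - \frac{260}{63}$ ($O{\left(c \right)} = \frac{\frac{5}{3} - 6}{\frac{1}{4} \frac{1}{-5} \left(-16 - 5\right)} = \frac{\frac{5}{3} - 6}{\frac{1}{4} \left(- \frac{1}{5}\right) \left(-21\right)} = - \frac{13}{3 \cdot \frac{21}{20}} = \left(- \frac{13}{3}\right) \frac{20}{21} = - \frac{260}{63}$)
$O{\left(F \right)} + j{\left(34,-23 - 31 \right)} = - \frac{260}{63} - 54 = - \frac{3662}{63}$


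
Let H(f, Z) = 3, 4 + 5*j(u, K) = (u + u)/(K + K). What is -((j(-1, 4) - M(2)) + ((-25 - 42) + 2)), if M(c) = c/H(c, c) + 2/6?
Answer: 1337/20 ≈ 66.850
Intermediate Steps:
j(u, K) = -⅘ + u/(5*K) (j(u, K) = -⅘ + ((u + u)/(K + K))/5 = -⅘ + ((2*u)/((2*K)))/5 = -⅘ + ((2*u)*(1/(2*K)))/5 = -⅘ + (u/K)/5 = -⅘ + u/(5*K))
M(c) = ⅓ + c/3 (M(c) = c/3 + 2/6 = c*(⅓) + 2*(⅙) = c/3 + ⅓ = ⅓ + c/3)
-((j(-1, 4) - M(2)) + ((-25 - 42) + 2)) = -(((⅕)*(-1 - 4*4)/4 - (⅓ + (⅓)*2)) + ((-25 - 42) + 2)) = -(((⅕)*(¼)*(-1 - 16) - (⅓ + ⅔)) + (-67 + 2)) = -(((⅕)*(¼)*(-17) - 1*1) - 65) = -((-17/20 - 1) - 65) = -(-37/20 - 65) = -1*(-1337/20) = 1337/20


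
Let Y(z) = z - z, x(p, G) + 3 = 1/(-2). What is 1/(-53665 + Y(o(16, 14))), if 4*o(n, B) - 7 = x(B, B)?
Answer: -1/53665 ≈ -1.8634e-5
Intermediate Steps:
x(p, G) = -7/2 (x(p, G) = -3 + 1/(-2) = -3 - ½ = -7/2)
o(n, B) = 7/8 (o(n, B) = 7/4 + (¼)*(-7/2) = 7/4 - 7/8 = 7/8)
Y(z) = 0
1/(-53665 + Y(o(16, 14))) = 1/(-53665 + 0) = 1/(-53665) = -1/53665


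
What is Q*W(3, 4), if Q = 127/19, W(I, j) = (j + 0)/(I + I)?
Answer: 254/57 ≈ 4.4561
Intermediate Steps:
W(I, j) = j/(2*I) (W(I, j) = j/((2*I)) = j*(1/(2*I)) = j/(2*I))
Q = 127/19 (Q = 127*(1/19) = 127/19 ≈ 6.6842)
Q*W(3, 4) = 127*((½)*4/3)/19 = 127*((½)*4*(⅓))/19 = (127/19)*(⅔) = 254/57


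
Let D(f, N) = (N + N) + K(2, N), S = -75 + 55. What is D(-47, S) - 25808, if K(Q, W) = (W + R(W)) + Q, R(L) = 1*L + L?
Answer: -25906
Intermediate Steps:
R(L) = 2*L (R(L) = L + L = 2*L)
K(Q, W) = Q + 3*W (K(Q, W) = (W + 2*W) + Q = 3*W + Q = Q + 3*W)
S = -20
D(f, N) = 2 + 5*N (D(f, N) = (N + N) + (2 + 3*N) = 2*N + (2 + 3*N) = 2 + 5*N)
D(-47, S) - 25808 = (2 + 5*(-20)) - 25808 = (2 - 100) - 25808 = -98 - 25808 = -25906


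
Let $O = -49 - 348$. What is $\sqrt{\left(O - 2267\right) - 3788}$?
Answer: $2 i \sqrt{1613} \approx 80.324 i$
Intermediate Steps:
$O = -397$
$\sqrt{\left(O - 2267\right) - 3788} = \sqrt{\left(-397 - 2267\right) - 3788} = \sqrt{-2664 - 3788} = \sqrt{-6452} = 2 i \sqrt{1613}$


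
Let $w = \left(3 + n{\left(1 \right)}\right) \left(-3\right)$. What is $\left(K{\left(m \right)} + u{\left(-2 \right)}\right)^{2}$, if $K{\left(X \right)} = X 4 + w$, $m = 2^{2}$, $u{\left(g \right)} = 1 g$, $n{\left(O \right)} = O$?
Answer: $4$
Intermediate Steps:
$w = -12$ ($w = \left(3 + 1\right) \left(-3\right) = 4 \left(-3\right) = -12$)
$u{\left(g \right)} = g$
$m = 4$
$K{\left(X \right)} = -12 + 4 X$ ($K{\left(X \right)} = X 4 - 12 = 4 X - 12 = -12 + 4 X$)
$\left(K{\left(m \right)} + u{\left(-2 \right)}\right)^{2} = \left(\left(-12 + 4 \cdot 4\right) - 2\right)^{2} = \left(\left(-12 + 16\right) - 2\right)^{2} = \left(4 - 2\right)^{2} = 2^{2} = 4$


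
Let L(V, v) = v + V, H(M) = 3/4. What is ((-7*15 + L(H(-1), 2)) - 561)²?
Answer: 7038409/16 ≈ 4.3990e+5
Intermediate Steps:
H(M) = ¾ (H(M) = 3*(¼) = ¾)
L(V, v) = V + v
((-7*15 + L(H(-1), 2)) - 561)² = ((-7*15 + (¾ + 2)) - 561)² = ((-105 + 11/4) - 561)² = (-409/4 - 561)² = (-2653/4)² = 7038409/16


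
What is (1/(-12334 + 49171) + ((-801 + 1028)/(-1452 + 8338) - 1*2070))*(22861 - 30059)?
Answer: 1889716010112145/126829791 ≈ 1.4900e+7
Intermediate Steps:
(1/(-12334 + 49171) + ((-801 + 1028)/(-1452 + 8338) - 1*2070))*(22861 - 30059) = (1/36837 + (227/6886 - 2070))*(-7198) = (1/36837 - 14253793/6886)*(-7198) = -525066965855/253659582*(-7198) = 1889716010112145/126829791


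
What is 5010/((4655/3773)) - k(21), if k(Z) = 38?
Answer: 76432/19 ≈ 4022.7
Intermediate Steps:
5010/((4655/3773)) - k(21) = 5010/((4655/3773)) - 1*38 = 5010/((4655*(1/3773))) - 38 = 5010/(95/77) - 38 = 5010*(77/95) - 38 = 77154/19 - 38 = 76432/19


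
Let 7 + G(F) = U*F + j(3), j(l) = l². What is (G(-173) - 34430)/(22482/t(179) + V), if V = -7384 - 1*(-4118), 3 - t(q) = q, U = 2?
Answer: 3060112/298649 ≈ 10.247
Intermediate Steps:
t(q) = 3 - q
V = -3266 (V = -7384 + 4118 = -3266)
G(F) = 2 + 2*F (G(F) = -7 + (2*F + 3²) = -7 + (2*F + 9) = -7 + (9 + 2*F) = 2 + 2*F)
(G(-173) - 34430)/(22482/t(179) + V) = ((2 + 2*(-173)) - 34430)/(22482/(3 - 1*179) - 3266) = ((2 - 346) - 34430)/(22482/(3 - 179) - 3266) = (-344 - 34430)/(22482/(-176) - 3266) = -34774/(22482*(-1/176) - 3266) = -34774/(-11241/88 - 3266) = -34774/(-298649/88) = -34774*(-88/298649) = 3060112/298649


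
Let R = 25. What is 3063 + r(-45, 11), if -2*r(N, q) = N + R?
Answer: 3073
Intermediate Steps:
r(N, q) = -25/2 - N/2 (r(N, q) = -(N + 25)/2 = -(25 + N)/2 = -25/2 - N/2)
3063 + r(-45, 11) = 3063 + (-25/2 - ½*(-45)) = 3063 + (-25/2 + 45/2) = 3063 + 10 = 3073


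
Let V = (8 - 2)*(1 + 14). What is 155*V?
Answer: 13950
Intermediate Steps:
V = 90 (V = 6*15 = 90)
155*V = 155*90 = 13950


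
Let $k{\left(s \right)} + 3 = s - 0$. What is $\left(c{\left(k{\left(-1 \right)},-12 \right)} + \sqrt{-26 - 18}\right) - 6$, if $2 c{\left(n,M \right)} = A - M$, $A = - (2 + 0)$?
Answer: $-1 + 2 i \sqrt{11} \approx -1.0 + 6.6332 i$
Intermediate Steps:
$A = -2$ ($A = \left(-1\right) 2 = -2$)
$k{\left(s \right)} = -3 + s$ ($k{\left(s \right)} = -3 + \left(s - 0\right) = -3 + \left(s + 0\right) = -3 + s$)
$c{\left(n,M \right)} = -1 - \frac{M}{2}$ ($c{\left(n,M \right)} = \frac{-2 - M}{2} = -1 - \frac{M}{2}$)
$\left(c{\left(k{\left(-1 \right)},-12 \right)} + \sqrt{-26 - 18}\right) - 6 = \left(\left(-1 - -6\right) + \sqrt{-26 - 18}\right) - 6 = \left(\left(-1 + 6\right) + \sqrt{-44}\right) - 6 = \left(5 + 2 i \sqrt{11}\right) - 6 = -1 + 2 i \sqrt{11}$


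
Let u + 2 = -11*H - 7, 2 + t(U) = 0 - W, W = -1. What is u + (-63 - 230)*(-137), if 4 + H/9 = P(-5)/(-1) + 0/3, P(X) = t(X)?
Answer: 40429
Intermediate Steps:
t(U) = -1 (t(U) = -2 + (0 - 1*(-1)) = -2 + (0 + 1) = -2 + 1 = -1)
P(X) = -1
H = -27 (H = -36 + 9*(-1/(-1) + 0/3) = -36 + 9*(-1*(-1) + 0*(⅓)) = -36 + 9*(1 + 0) = -36 + 9*1 = -36 + 9 = -27)
u = 288 (u = -2 + (-11*(-27) - 7) = -2 + (297 - 7) = -2 + 290 = 288)
u + (-63 - 230)*(-137) = 288 + (-63 - 230)*(-137) = 288 - 293*(-137) = 288 + 40141 = 40429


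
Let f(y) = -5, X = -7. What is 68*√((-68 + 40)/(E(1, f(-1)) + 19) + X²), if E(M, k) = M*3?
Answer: 340*√231/11 ≈ 469.78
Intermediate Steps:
E(M, k) = 3*M
68*√((-68 + 40)/(E(1, f(-1)) + 19) + X²) = 68*√((-68 + 40)/(3*1 + 19) + (-7)²) = 68*√(-28/(3 + 19) + 49) = 68*√(-28/22 + 49) = 68*√(-28*1/22 + 49) = 68*√(-14/11 + 49) = 68*√(525/11) = 68*(5*√231/11) = 340*√231/11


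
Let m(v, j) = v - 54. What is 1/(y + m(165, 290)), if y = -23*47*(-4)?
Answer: 1/4435 ≈ 0.00022548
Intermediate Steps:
y = 4324 (y = -1081*(-4) = 4324)
m(v, j) = -54 + v
1/(y + m(165, 290)) = 1/(4324 + (-54 + 165)) = 1/(4324 + 111) = 1/4435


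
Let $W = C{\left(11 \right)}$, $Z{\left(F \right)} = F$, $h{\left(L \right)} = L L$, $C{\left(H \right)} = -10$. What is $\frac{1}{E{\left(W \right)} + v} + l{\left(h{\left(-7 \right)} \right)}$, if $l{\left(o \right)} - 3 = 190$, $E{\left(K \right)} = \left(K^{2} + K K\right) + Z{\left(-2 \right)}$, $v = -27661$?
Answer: $\frac{5300358}{27463} \approx 193.0$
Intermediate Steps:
$h{\left(L \right)} = L^{2}$
$W = -10$
$E{\left(K \right)} = -2 + 2 K^{2}$ ($E{\left(K \right)} = \left(K^{2} + K K\right) - 2 = \left(K^{2} + K^{2}\right) - 2 = 2 K^{2} - 2 = -2 + 2 K^{2}$)
$l{\left(o \right)} = 193$ ($l{\left(o \right)} = 3 + 190 = 193$)
$\frac{1}{E{\left(W \right)} + v} + l{\left(h{\left(-7 \right)} \right)} = \frac{1}{\left(-2 + 2 \left(-10\right)^{2}\right) - 27661} + 193 = \frac{1}{\left(-2 + 2 \cdot 100\right) - 27661} + 193 = \frac{1}{\left(-2 + 200\right) - 27661} + 193 = \frac{1}{198 - 27661} + 193 = \frac{1}{-27463} + 193 = - \frac{1}{27463} + 193 = \frac{5300358}{27463}$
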